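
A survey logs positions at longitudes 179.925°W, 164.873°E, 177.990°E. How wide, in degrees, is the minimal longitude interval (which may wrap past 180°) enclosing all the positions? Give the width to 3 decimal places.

15.202°

Sort the longitudes: -179.925°, +164.873°, +177.990°.
Eastward gaps between consecutive values (wrapping around): 344.798°, 13.117°, 2.085°.
Largest gap = 344.798° ⇒ minimal covering band is its complement: 360° − 344.798° = 15.202°.
Band runs from +164.873° eastward to -179.925°, crossing the antimeridian.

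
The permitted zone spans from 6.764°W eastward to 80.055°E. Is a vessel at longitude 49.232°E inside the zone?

Band width going east from -6.764° to +80.055°: ((80.055 − -6.764) mod 360) = 86.819°.
Offset of +49.232° east of the west edge: ((49.232 − -6.764) mod 360) = 55.996°.
55.996° ≤ 86.819° ⇒ inside.

Yes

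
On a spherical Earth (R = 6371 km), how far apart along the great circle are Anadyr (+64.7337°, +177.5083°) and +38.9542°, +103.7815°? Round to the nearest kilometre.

Δλ = 103.7815 − 177.5083 = -73.7268°.
Δφ = 38.9542 − 64.7337 = -25.7795°.
a = sin²(Δφ/2) + cos φ₁ · cos φ₂ · sin²(Δλ/2) = 0.169218.
c = 2·atan2(√a, √(1−a)) = 0.84789 rad → d = 6371·c ≈ 5401.93 km.

5402 km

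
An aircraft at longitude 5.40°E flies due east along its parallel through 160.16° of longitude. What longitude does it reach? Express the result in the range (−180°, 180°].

165.56°E

Start at +5.40°; shift +160.16° → +165.56°.
+165.56° already lies in (−180°, 180°].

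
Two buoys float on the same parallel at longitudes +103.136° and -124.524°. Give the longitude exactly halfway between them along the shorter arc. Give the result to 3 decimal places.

Signed shortest Δλ from +103.136° to -124.524° is +132.340°.
Midpoint longitude = +103.136° + (+132.340°)/2 = +103.136° + 66.170° = +169.306°.
(The naïve average (+103.136 + -124.524)/2 = -10.694° is on the wrong side of the globe.)

+169.306°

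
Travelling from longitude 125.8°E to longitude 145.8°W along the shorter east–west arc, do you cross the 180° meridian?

Naïve |-145.8 − 125.8| = 271.6° > 180°, so the shorter arc goes the other way round — across 180°.
Signed shortest Δλ = ((-145.8 − 125.8 + 180) mod 360) − 180 = 88.4°.
Going east by 88.4° from +125.8° passes through 180° before reaching -145.8°.

Yes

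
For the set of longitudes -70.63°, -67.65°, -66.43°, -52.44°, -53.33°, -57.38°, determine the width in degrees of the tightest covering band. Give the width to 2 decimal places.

Sort the longitudes: -70.63°, -67.65°, -66.43°, -57.38°, -53.33°, -52.44°.
Eastward gaps between consecutive values (wrapping around): 2.98°, 1.22°, 9.05°, 4.05°, 0.89°, 341.81°.
Largest gap = 341.81° ⇒ minimal covering band is its complement: 360° − 341.81° = 18.19°.
Band runs from -70.63° eastward to -52.44°.

18.19°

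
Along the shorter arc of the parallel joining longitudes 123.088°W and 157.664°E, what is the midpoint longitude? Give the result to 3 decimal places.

162.712°W

Signed shortest Δλ from -123.088° to +157.664° is -79.248°.
Midpoint longitude = -123.088° + (-79.248°)/2 = -123.088° − 39.624° = -162.712°.
(The naïve average (-123.088 + +157.664)/2 = 17.288° is on the wrong side of the globe.)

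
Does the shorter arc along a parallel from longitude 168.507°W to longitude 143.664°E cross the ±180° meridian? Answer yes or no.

Naïve |143.664 − -168.507| = 312.171° > 180°, so the shorter arc goes the other way round — across 180°.
Signed shortest Δλ = ((143.664 − -168.507 + 180) mod 360) − 180 = -47.829°.
Going west by 47.829° from -168.507° passes through 180° before reaching +143.664°.

Yes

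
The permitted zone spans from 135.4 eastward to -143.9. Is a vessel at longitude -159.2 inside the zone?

Yes

Band width going east from +135.4° to -143.9°: ((-143.9 − 135.4) mod 360) = 80.7°.
Offset of -159.2° east of the west edge: ((-159.2 − 135.4) mod 360) = 65.4°.
65.4° ≤ 80.7° ⇒ inside.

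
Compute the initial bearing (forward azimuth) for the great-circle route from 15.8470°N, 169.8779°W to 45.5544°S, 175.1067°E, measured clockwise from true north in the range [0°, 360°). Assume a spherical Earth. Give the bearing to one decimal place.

191.8°

Δλ = 175.1067 − -169.8779 = 344.9846°; wrapped into (−180°, 180°]: -15.0154°.
θ = atan2( sin Δλ · cos φ₂ , cos φ₁ · sin φ₂ − sin φ₁ · cos φ₂ · cos Δλ )
  = atan2(-0.18142, -0.87147) = -168.241° → normalised to [0°, 360°): 191.759°.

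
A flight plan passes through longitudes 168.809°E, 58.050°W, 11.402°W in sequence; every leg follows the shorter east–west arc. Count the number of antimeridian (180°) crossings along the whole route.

Leg 1: +168.809° → -58.050°, shortest Δλ = 133.141° (east) — crosses 180°.
Leg 2: -58.050° → -11.402°, shortest Δλ = 46.648° (east) — does not cross 180°.
Total crossings: 1.

1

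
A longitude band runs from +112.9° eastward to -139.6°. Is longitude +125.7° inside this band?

Yes

Band width going east from +112.9° to -139.6°: ((-139.6 − 112.9) mod 360) = 107.5°.
Offset of +125.7° east of the west edge: ((125.7 − 112.9) mod 360) = 12.8°.
12.8° ≤ 107.5° ⇒ inside.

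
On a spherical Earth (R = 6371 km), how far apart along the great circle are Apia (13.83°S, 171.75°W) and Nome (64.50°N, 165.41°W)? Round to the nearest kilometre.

Δλ = -165.41 − -171.75 = 6.34°.
Δφ = 64.50 − -13.83 = 78.33°.
a = sin²(Δφ/2) + cos φ₁ · cos φ₂ · sin²(Δλ/2) = 0.400141.
c = 2·atan2(√a, √(1−a)) = 1.36973 rad → d = 6371·c ≈ 8726.53 km.

8727 km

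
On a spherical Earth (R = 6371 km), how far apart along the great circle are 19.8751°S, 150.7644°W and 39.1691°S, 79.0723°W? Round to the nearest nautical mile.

Δλ = -79.0723 − -150.7644 = 71.6921°.
Δφ = -39.1691 − -19.8751 = -19.2940°.
a = sin²(Δφ/2) + cos φ₁ · cos φ₂ · sin²(Δλ/2) = 0.278121.
c = 2·atan2(√a, √(1−a)) = 1.11101 rad → d = 6371·c ≈ 7078.23 km ≈ 3821.94 nmi.

3822 nmi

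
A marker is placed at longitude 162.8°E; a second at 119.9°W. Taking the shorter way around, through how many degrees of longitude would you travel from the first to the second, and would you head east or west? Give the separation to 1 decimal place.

77.3° east

Raw difference: -119.9 − 162.8 = -282.7°.
Normalise into (−180°, 180°]: -282.7° + 360° = 77.3°.
Positive ⇒ the second point lies to the east; separation 77.3°.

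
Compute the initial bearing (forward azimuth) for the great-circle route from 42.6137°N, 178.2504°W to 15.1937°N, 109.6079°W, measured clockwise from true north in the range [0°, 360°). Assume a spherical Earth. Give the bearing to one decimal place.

92.9°

Δλ = -109.6079 − -178.2504 = 68.6425°.
θ = atan2( sin Δλ · cos φ₂ , cos φ₁ · sin φ₂ − sin φ₁ · cos φ₂ · cos Δλ )
  = atan2(0.89877, -0.04508) = 92.871° → normalised to [0°, 360°): 92.871°.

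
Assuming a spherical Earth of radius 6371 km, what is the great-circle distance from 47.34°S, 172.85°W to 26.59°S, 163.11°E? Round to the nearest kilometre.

3119 km

Δλ = 163.11 − -172.85 = 335.96°; wrapped into (−180°, 180°]: -24.04°.
Δφ = -26.59 − -47.34 = 20.75°.
a = sin²(Δφ/2) + cos φ₁ · cos φ₂ · sin²(Δλ/2) = 0.058713.
c = 2·atan2(√a, √(1−a)) = 0.48949 rad → d = 6371·c ≈ 3118.53 km.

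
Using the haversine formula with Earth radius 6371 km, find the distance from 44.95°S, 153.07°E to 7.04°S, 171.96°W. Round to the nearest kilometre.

Δλ = -171.96 − 153.07 = -325.03°; wrapped into (−180°, 180°]: 34.97°.
Δφ = -7.04 − -44.95 = 37.91°.
a = sin²(Δφ/2) + cos φ₁ · cos φ₂ · sin²(Δλ/2) = 0.168919.
c = 2·atan2(√a, √(1−a)) = 0.84710 rad → d = 6371·c ≈ 5396.85 km.

5397 km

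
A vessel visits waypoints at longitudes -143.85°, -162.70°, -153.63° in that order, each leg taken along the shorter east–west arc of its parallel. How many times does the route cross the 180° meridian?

0

Leg 1: -143.85° → -162.70°, shortest Δλ = -18.85° (west) — does not cross 180°.
Leg 2: -162.70° → -153.63°, shortest Δλ = 9.07° (east) — does not cross 180°.
Total crossings: 0.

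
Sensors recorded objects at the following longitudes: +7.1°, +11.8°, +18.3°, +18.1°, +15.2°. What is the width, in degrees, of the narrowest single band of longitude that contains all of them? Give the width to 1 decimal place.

11.2°

Sort the longitudes: +7.1°, +11.8°, +15.2°, +18.1°, +18.3°.
Eastward gaps between consecutive values (wrapping around): 4.7°, 3.4°, 2.9°, 0.2°, 348.8°.
Largest gap = 348.8° ⇒ minimal covering band is its complement: 360° − 348.8° = 11.2°.
Band runs from +7.1° eastward to +18.3°.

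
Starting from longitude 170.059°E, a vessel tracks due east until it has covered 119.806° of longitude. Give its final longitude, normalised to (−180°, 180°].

Start at +170.059°; shift +119.806° → +289.865°.
+289.865° lies outside (−180°, 180°]; subtract 360° → -70.135°.

70.135°W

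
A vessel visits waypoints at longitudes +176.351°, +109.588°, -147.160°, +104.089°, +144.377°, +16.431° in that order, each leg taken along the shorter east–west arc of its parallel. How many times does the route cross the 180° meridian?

2

Leg 1: +176.351° → +109.588°, shortest Δλ = -66.763° (west) — does not cross 180°.
Leg 2: +109.588° → -147.160°, shortest Δλ = 103.252° (east) — crosses 180°.
Leg 3: -147.160° → +104.089°, shortest Δλ = -108.751° (west) — crosses 180°.
Leg 4: +104.089° → +144.377°, shortest Δλ = 40.288° (east) — does not cross 180°.
Leg 5: +144.377° → +16.431°, shortest Δλ = -127.946° (west) — does not cross 180°.
Total crossings: 2.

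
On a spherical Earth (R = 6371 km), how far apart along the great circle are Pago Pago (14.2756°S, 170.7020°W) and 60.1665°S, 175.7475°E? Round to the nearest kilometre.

Δλ = 175.7475 − -170.7020 = 346.4495°; wrapped into (−180°, 180°]: -13.5505°.
Δφ = -60.1665 − -14.2756 = -45.8909°.
a = sin²(Δφ/2) + cos φ₁ · cos φ₂ · sin²(Δλ/2) = 0.158697.
c = 2·atan2(√a, √(1−a)) = 0.81947 rad → d = 6371·c ≈ 5220.86 km.

5221 km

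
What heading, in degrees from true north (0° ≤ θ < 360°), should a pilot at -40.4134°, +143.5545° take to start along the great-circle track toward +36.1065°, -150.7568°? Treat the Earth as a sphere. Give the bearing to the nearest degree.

48°

Δλ = -150.7568 − 143.5545 = -294.3113°; wrapped into (−180°, 180°]: 65.6887°.
θ = atan2( sin Δλ · cos φ₂ , cos φ₁ · sin φ₂ − sin φ₁ · cos φ₂ · cos Δλ )
  = atan2(0.73628, 0.66431) = 47.941° → normalised to [0°, 360°): 47.941°.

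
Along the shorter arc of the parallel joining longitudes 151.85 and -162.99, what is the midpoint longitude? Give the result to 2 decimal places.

Signed shortest Δλ from +151.85° to -162.99° is +45.16°.
Midpoint longitude = +151.85° + (+45.16°)/2 = +151.85° + 22.58° = +174.43°.
(The naïve average (+151.85 + -162.99)/2 = -5.57° is on the wrong side of the globe.)

+174.43°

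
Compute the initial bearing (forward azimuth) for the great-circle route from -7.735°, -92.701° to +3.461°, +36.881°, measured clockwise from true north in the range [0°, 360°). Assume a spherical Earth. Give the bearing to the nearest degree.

Δλ = 36.881 − -92.701 = 129.582°.
θ = atan2( sin Δλ · cos φ₂ , cos φ₁ · sin φ₂ − sin φ₁ · cos φ₂ · cos Δλ )
  = atan2(0.76931, -0.02578) = 91.920° → normalised to [0°, 360°): 91.920°.

92°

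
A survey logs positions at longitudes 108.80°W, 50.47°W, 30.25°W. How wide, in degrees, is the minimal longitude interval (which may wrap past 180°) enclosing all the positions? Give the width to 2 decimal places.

Sort the longitudes: -108.80°, -50.47°, -30.25°.
Eastward gaps between consecutive values (wrapping around): 58.33°, 20.22°, 281.45°.
Largest gap = 281.45° ⇒ minimal covering band is its complement: 360° − 281.45° = 78.55°.
Band runs from -108.80° eastward to -30.25°.

78.55°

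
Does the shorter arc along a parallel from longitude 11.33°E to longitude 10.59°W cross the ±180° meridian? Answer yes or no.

No

Signed shortest Δλ = ((-10.59 − 11.33 + 180) mod 360) − 180 = -21.92°.
Going west by 21.92° from +11.33° reaches -10.59° without touching 180°.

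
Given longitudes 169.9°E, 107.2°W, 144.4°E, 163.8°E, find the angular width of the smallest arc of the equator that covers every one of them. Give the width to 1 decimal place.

108.4°

Sort the longitudes: -107.2°, +144.4°, +163.8°, +169.9°.
Eastward gaps between consecutive values (wrapping around): 251.6°, 19.4°, 6.1°, 82.9°.
Largest gap = 251.6° ⇒ minimal covering band is its complement: 360° − 251.6° = 108.4°.
Band runs from +144.4° eastward to -107.2°, crossing the antimeridian.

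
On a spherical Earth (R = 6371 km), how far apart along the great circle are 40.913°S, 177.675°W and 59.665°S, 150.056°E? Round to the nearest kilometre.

3045 km

Δλ = 150.056 − -177.675 = 327.731°; wrapped into (−180°, 180°]: -32.269°.
Δφ = -59.665 − -40.913 = -18.752°.
a = sin²(Δφ/2) + cos φ₁ · cos φ₂ · sin²(Δλ/2) = 0.056015.
c = 2·atan2(√a, √(1−a)) = 0.47788 rad → d = 6371·c ≈ 3044.60 km.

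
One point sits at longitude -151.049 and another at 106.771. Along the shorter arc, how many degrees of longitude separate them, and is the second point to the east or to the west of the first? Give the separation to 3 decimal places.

102.180° west

Raw difference: 106.771 − -151.049 = 257.82°.
Normalise into (−180°, 180°]: 257.82° − 360° = -102.18°.
Negative ⇒ the second point lies to the west; separation 102.180°.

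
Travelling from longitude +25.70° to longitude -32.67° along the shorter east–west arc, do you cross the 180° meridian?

No

Signed shortest Δλ = ((-32.67 − 25.70 + 180) mod 360) − 180 = -58.37°.
Going west by 58.37° from +25.70° reaches -32.67° without touching 180°.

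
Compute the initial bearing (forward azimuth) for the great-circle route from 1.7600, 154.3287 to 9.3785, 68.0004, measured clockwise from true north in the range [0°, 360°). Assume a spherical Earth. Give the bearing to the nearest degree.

Δλ = 68.0004 − 154.3287 = -86.3283°.
θ = atan2( sin Δλ · cos φ₂ , cos φ₁ · sin φ₂ − sin φ₁ · cos φ₂ · cos Δλ )
  = atan2(-0.98461, 0.16094) = -80.717° → normalised to [0°, 360°): 279.283°.

279°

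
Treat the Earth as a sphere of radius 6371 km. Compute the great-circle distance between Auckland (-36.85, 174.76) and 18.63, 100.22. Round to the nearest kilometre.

Δλ = 100.22 − 174.76 = -74.54°.
Δφ = 18.63 − -36.85 = 55.48°.
a = sin²(Δφ/2) + cos φ₁ · cos φ₂ · sin²(Δλ/2) = 0.494727.
c = 2·atan2(√a, √(1−a)) = 1.56025 rad → d = 6371·c ≈ 9940.35 km.

9940 km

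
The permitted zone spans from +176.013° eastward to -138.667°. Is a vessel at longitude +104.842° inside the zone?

Band width going east from +176.013° to -138.667°: ((-138.667 − 176.013) mod 360) = 45.320°.
Offset of +104.842° east of the west edge: ((104.842 − 176.013) mod 360) = 288.829°.
288.829° > 45.320° ⇒ outside.

No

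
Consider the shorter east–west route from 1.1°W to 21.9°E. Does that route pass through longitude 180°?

Signed shortest Δλ = ((21.9 − -1.1 + 180) mod 360) − 180 = 23.0°.
Going east by 23.0° from -1.1° reaches +21.9° without touching 180°.

No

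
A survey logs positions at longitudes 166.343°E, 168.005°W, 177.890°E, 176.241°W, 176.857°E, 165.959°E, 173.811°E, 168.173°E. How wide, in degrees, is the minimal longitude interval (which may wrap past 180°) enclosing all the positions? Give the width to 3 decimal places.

Sort the longitudes: -176.241°, -168.005°, +165.959°, +166.343°, +168.173°, +173.811°, +176.857°, +177.890°.
Eastward gaps between consecutive values (wrapping around): 8.236°, 333.964°, 0.384°, 1.830°, 5.638°, 3.046°, 1.033°, 5.869°.
Largest gap = 333.964° ⇒ minimal covering band is its complement: 360° − 333.964° = 26.036°.
Band runs from +165.959° eastward to -168.005°, crossing the antimeridian.

26.036°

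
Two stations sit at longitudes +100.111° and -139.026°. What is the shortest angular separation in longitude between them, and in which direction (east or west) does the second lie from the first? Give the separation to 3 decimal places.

Raw difference: -139.026 − 100.111 = -239.137°.
Normalise into (−180°, 180°]: -239.137° + 360° = 120.863°.
Positive ⇒ the second point lies to the east; separation 120.863°.

120.863° east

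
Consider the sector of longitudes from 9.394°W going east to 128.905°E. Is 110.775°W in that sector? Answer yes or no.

Band width going east from -9.394° to +128.905°: ((128.905 − -9.394) mod 360) = 138.299°.
Offset of -110.775° east of the west edge: ((-110.775 − -9.394) mod 360) = 258.619°.
258.619° > 138.299° ⇒ outside.

No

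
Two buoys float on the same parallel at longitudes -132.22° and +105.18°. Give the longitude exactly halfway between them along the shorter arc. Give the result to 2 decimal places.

Signed shortest Δλ from -132.22° to +105.18° is -122.60°.
Midpoint longitude = -132.22° + (-122.60°)/2 = -132.22° − 61.30° = -193.52°.
Normalise into (−180°, 180°]: +166.48°.
(The naïve average (-132.22 + +105.18)/2 = -13.52° is on the wrong side of the globe.)

+166.48°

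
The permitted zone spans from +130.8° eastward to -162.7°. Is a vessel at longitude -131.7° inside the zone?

No

Band width going east from +130.8° to -162.7°: ((-162.7 − 130.8) mod 360) = 66.5°.
Offset of -131.7° east of the west edge: ((-131.7 − 130.8) mod 360) = 97.5°.
97.5° > 66.5° ⇒ outside.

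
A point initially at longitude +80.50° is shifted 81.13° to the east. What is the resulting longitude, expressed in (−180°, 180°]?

+161.63°

Start at +80.50°; shift +81.13° → +161.63°.
+161.63° already lies in (−180°, 180°].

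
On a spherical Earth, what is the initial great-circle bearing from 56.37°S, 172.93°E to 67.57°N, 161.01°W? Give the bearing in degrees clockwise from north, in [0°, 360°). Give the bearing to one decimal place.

Δλ = -161.01 − 172.93 = -333.94°; wrapped into (−180°, 180°]: 26.06°.
θ = atan2( sin Δλ · cos φ₂ , cos φ₁ · sin φ₂ − sin φ₁ · cos φ₂ · cos Δλ )
  = atan2(0.16762, 0.79732) = 11.872° → normalised to [0°, 360°): 11.872°.

11.9°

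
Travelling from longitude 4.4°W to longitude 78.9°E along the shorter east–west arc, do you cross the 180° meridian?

No

Signed shortest Δλ = ((78.9 − -4.4 + 180) mod 360) − 180 = 83.3°.
Going east by 83.3° from -4.4° reaches +78.9° without touching 180°.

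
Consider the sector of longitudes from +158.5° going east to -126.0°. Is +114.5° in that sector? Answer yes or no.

No

Band width going east from +158.5° to -126.0°: ((-126.0 − 158.5) mod 360) = 75.5°.
Offset of +114.5° east of the west edge: ((114.5 − 158.5) mod 360) = 316.0°.
316.0° > 75.5° ⇒ outside.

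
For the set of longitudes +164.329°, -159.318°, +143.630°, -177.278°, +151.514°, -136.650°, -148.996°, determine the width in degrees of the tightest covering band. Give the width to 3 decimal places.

79.720°

Sort the longitudes: -177.278°, -159.318°, -148.996°, -136.650°, +143.630°, +151.514°, +164.329°.
Eastward gaps between consecutive values (wrapping around): 17.960°, 10.322°, 12.346°, 280.280°, 7.884°, 12.815°, 18.393°.
Largest gap = 280.280° ⇒ minimal covering band is its complement: 360° − 280.280° = 79.720°.
Band runs from +143.630° eastward to -136.650°, crossing the antimeridian.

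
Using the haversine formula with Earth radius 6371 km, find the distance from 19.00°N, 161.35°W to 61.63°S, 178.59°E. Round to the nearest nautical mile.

4936 nmi

Δλ = 178.59 − -161.35 = 339.94°; wrapped into (−180°, 180°]: -20.06°.
Δφ = -61.63 − 19.00 = -80.63°.
a = sin²(Δφ/2) + cos φ₁ · cos φ₂ · sin²(Δλ/2) = 0.432223.
c = 2·atan2(√a, √(1−a)) = 1.43482 rad → d = 6371·c ≈ 9141.26 km ≈ 4935.89 nmi.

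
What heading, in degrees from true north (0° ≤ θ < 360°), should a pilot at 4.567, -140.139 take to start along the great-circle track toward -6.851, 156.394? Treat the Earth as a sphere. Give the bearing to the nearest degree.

260°

Δλ = 156.394 − -140.139 = 296.533°; wrapped into (−180°, 180°]: -63.467°.
θ = atan2( sin Δλ · cos φ₂ , cos φ₁ · sin φ₂ − sin φ₁ · cos φ₂ · cos Δλ )
  = atan2(-0.88829, -0.15422) = -99.849° → normalised to [0°, 360°): 260.151°.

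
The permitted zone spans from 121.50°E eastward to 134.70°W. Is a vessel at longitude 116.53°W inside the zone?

No

Band width going east from +121.50° to -134.70°: ((-134.70 − 121.50) mod 360) = 103.80°.
Offset of -116.53° east of the west edge: ((-116.53 − 121.50) mod 360) = 121.97°.
121.97° > 103.80° ⇒ outside.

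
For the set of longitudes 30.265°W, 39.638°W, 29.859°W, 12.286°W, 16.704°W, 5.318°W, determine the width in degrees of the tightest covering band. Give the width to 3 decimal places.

34.320°

Sort the longitudes: -39.638°, -30.265°, -29.859°, -16.704°, -12.286°, -5.318°.
Eastward gaps between consecutive values (wrapping around): 9.373°, 0.406°, 13.155°, 4.418°, 6.968°, 325.680°.
Largest gap = 325.680° ⇒ minimal covering band is its complement: 360° − 325.680° = 34.320°.
Band runs from -39.638° eastward to -5.318°.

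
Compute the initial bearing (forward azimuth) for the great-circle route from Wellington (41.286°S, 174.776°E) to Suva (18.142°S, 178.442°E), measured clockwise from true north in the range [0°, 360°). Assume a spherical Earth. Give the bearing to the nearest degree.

9°

Δλ = 178.442 − 174.776 = 3.666°.
θ = atan2( sin Δλ · cos φ₂ , cos φ₁ · sin φ₂ − sin φ₁ · cos φ₂ · cos Δλ )
  = atan2(0.06076, 0.39176) = 8.816° → normalised to [0°, 360°): 8.816°.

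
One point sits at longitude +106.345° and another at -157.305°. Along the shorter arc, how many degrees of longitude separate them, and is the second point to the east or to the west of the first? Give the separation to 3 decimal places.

Raw difference: -157.305 − 106.345 = -263.65°.
Normalise into (−180°, 180°]: -263.65° + 360° = 96.35°.
Positive ⇒ the second point lies to the east; separation 96.350°.

96.350° east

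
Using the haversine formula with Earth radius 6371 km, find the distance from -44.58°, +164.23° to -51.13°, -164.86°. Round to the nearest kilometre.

Δλ = -164.86 − 164.23 = -329.09°; wrapped into (−180°, 180°]: 30.91°.
Δφ = -51.13 − -44.58 = -6.55°.
a = sin²(Δφ/2) + cos φ₁ · cos φ₂ · sin²(Δλ/2) = 0.035005.
c = 2·atan2(√a, √(1−a)) = 0.37641 rad → d = 6371·c ≈ 2398.13 km.

2398 km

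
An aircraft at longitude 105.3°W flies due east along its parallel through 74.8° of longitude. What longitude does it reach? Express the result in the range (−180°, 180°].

30.5°W

Start at -105.3°; shift +74.8° → -30.5°.
-30.5° already lies in (−180°, 180°].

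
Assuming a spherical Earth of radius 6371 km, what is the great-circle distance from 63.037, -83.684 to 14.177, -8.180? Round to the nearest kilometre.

7876 km

Δλ = -8.180 − -83.684 = 75.504°.
Δφ = 14.177 − 63.037 = -48.860°.
a = sin²(Δφ/2) + cos φ₁ · cos φ₂ · sin²(Δλ/2) = 0.335833.
c = 2·atan2(√a, √(1−a)) = 1.23626 rad → d = 6371·c ≈ 7876.19 km.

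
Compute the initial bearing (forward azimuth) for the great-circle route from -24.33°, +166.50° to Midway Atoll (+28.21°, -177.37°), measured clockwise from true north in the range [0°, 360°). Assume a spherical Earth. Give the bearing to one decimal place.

Δλ = -177.37 − 166.50 = -343.87°; wrapped into (−180°, 180°]: 16.13°.
θ = atan2( sin Δλ · cos φ₂ , cos φ₁ · sin φ₂ − sin φ₁ · cos φ₂ · cos Δλ )
  = atan2(0.24482, 0.77949) = 17.436° → normalised to [0°, 360°): 17.436°.

17.4°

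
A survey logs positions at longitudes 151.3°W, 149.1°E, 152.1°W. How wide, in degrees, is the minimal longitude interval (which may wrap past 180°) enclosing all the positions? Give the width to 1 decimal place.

Sort the longitudes: -152.1°, -151.3°, +149.1°.
Eastward gaps between consecutive values (wrapping around): 0.8°, 300.4°, 58.8°.
Largest gap = 300.4° ⇒ minimal covering band is its complement: 360° − 300.4° = 59.6°.
Band runs from +149.1° eastward to -151.3°, crossing the antimeridian.

59.6°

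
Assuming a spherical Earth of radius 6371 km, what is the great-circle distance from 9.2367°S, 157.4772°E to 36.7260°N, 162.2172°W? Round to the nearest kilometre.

6618 km

Δλ = -162.2172 − 157.4772 = -319.6944°; wrapped into (−180°, 180°]: 40.3056°.
Δφ = 36.7260 − -9.2367 = 45.9627°.
a = sin²(Δφ/2) + cos φ₁ · cos φ₂ · sin²(Δλ/2) = 0.246340.
c = 2·atan2(√a, √(1−a)) = 1.03872 rad → d = 6371·c ≈ 6617.71 km.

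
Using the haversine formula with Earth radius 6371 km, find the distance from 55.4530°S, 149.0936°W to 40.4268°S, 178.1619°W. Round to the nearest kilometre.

2702 km

Δλ = -178.1619 − -149.0936 = -29.0683°.
Δφ = -40.4268 − -55.4530 = 15.0262°.
a = sin²(Δφ/2) + cos φ₁ · cos φ₂ · sin²(Δλ/2) = 0.044283.
c = 2·atan2(√a, √(1−a)) = 0.42404 rad → d = 6371·c ≈ 2701.57 km.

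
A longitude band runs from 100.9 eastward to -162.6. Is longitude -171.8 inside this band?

Band width going east from +100.9° to -162.6°: ((-162.6 − 100.9) mod 360) = 96.5°.
Offset of -171.8° east of the west edge: ((-171.8 − 100.9) mod 360) = 87.3°.
87.3° ≤ 96.5° ⇒ inside.

Yes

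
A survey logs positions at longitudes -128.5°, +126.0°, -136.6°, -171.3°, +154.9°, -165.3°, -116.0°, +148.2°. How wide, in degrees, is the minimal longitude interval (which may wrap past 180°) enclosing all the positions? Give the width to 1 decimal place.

Sort the longitudes: -171.3°, -165.3°, -136.6°, -128.5°, -116.0°, +126.0°, +148.2°, +154.9°.
Eastward gaps between consecutive values (wrapping around): 6.0°, 28.7°, 8.1°, 12.5°, 242.0°, 22.2°, 6.7°, 33.8°.
Largest gap = 242.0° ⇒ minimal covering band is its complement: 360° − 242.0° = 118.0°.
Band runs from +126.0° eastward to -116.0°, crossing the antimeridian.

118.0°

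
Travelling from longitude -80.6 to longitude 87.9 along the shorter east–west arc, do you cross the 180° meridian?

Signed shortest Δλ = ((87.9 − -80.6 + 180) mod 360) − 180 = 168.5°.
Going east by 168.5° from -80.6° reaches +87.9° without touching 180°.

No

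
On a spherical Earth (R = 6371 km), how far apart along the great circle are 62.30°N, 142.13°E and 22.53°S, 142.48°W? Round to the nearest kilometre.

11492 km

Δλ = -142.48 − 142.13 = -284.61°; wrapped into (−180°, 180°]: 75.39°.
Δφ = -22.53 − 62.30 = -84.83°.
a = sin²(Δφ/2) + cos φ₁ · cos φ₂ · sin²(Δλ/2) = 0.615476.
c = 2·atan2(√a, √(1−a)) = 1.80385 rad → d = 6371·c ≈ 11492.34 km.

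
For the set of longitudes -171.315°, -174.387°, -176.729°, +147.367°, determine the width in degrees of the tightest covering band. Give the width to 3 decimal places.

Sort the longitudes: -176.729°, -174.387°, -171.315°, +147.367°.
Eastward gaps between consecutive values (wrapping around): 2.342°, 3.072°, 318.682°, 35.904°.
Largest gap = 318.682° ⇒ minimal covering band is its complement: 360° − 318.682° = 41.318°.
Band runs from +147.367° eastward to -171.315°, crossing the antimeridian.

41.318°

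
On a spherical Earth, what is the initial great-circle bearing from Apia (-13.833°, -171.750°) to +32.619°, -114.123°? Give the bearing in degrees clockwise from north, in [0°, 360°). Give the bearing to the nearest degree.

Δλ = -114.123 − -171.750 = 57.627°.
θ = atan2( sin Δλ · cos φ₂ , cos φ₁ · sin φ₂ − sin φ₁ · cos φ₂ · cos Δλ )
  = atan2(0.71137, 0.63124) = 48.415° → normalised to [0°, 360°): 48.415°.

48°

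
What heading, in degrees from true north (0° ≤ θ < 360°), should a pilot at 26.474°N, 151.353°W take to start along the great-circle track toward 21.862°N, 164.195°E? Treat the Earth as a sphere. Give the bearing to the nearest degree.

273°

Δλ = 164.195 − -151.353 = 315.548°; wrapped into (−180°, 180°]: -44.452°.
θ = atan2( sin Δλ · cos φ₂ , cos φ₁ · sin φ₂ − sin φ₁ · cos φ₂ · cos Δλ )
  = atan2(-0.64995, 0.03799) = -86.655° → normalised to [0°, 360°): 273.345°.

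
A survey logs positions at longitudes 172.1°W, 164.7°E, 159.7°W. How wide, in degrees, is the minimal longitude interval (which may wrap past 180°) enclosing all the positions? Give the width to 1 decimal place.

Sort the longitudes: -172.1°, -159.7°, +164.7°.
Eastward gaps between consecutive values (wrapping around): 12.4°, 324.4°, 23.2°.
Largest gap = 324.4° ⇒ minimal covering band is its complement: 360° − 324.4° = 35.6°.
Band runs from +164.7° eastward to -159.7°, crossing the antimeridian.

35.6°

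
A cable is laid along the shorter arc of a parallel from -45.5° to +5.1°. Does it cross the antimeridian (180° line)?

No

Signed shortest Δλ = ((5.1 − -45.5 + 180) mod 360) − 180 = 50.6°.
Going east by 50.6° from -45.5° reaches +5.1° without touching 180°.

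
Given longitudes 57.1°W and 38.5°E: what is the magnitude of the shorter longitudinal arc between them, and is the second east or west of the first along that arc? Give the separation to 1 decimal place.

95.6° east

Raw difference: 38.5 − -57.1 = 95.6°.
Normalise into (−180°, 180°]: 95.6° stays 95.6°.
Positive ⇒ the second point lies to the east; separation 95.6°.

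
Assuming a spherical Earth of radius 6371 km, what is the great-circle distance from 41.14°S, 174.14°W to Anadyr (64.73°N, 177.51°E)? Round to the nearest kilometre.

11795 km

Δλ = 177.51 − -174.14 = 351.65°; wrapped into (−180°, 180°]: -8.35°.
Δφ = 64.73 − -41.14 = 105.87°.
a = sin²(Δφ/2) + cos φ₁ · cos φ₂ · sin²(Δλ/2) = 0.638432.
c = 2·atan2(√a, √(1−a)) = 1.85132 rad → d = 6371·c ≈ 11794.79 km.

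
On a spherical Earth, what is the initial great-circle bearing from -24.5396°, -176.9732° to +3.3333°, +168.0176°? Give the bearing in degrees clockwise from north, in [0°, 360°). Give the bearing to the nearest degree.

330°

Δλ = 168.0176 − -176.9732 = 344.9908°; wrapped into (−180°, 180°]: -15.0092°.
θ = atan2( sin Δλ · cos φ₂ , cos φ₁ · sin φ₂ − sin φ₁ · cos φ₂ · cos Δλ )
  = atan2(-0.25854, 0.45337) = -29.694° → normalised to [0°, 360°): 330.306°.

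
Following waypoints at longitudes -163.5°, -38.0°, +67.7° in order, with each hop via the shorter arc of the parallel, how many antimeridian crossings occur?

Leg 1: -163.5° → -38.0°, shortest Δλ = 125.5° (east) — does not cross 180°.
Leg 2: -38.0° → +67.7°, shortest Δλ = 105.7° (east) — does not cross 180°.
Total crossings: 0.

0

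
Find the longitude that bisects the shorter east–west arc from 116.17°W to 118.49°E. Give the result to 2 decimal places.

178.84°W

Signed shortest Δλ from -116.17° to +118.49° is -125.34°.
Midpoint longitude = -116.17° + (-125.34°)/2 = -116.17° − 62.67° = -178.84°.
(The naïve average (-116.17 + +118.49)/2 = 1.16° is on the wrong side of the globe.)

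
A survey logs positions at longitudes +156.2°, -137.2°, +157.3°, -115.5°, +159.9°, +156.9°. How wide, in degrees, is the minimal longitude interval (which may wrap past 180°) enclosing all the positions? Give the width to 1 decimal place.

88.3°

Sort the longitudes: -137.2°, -115.5°, +156.2°, +156.9°, +157.3°, +159.9°.
Eastward gaps between consecutive values (wrapping around): 21.7°, 271.7°, 0.7°, 0.4°, 2.6°, 62.9°.
Largest gap = 271.7° ⇒ minimal covering band is its complement: 360° − 271.7° = 88.3°.
Band runs from +156.2° eastward to -115.5°, crossing the antimeridian.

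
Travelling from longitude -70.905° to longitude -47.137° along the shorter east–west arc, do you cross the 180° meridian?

No

Signed shortest Δλ = ((-47.137 − -70.905 + 180) mod 360) − 180 = 23.768°.
Going east by 23.768° from -70.905° reaches -47.137° without touching 180°.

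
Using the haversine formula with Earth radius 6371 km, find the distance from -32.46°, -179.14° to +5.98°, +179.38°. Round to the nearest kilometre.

4277 km

Δλ = 179.38 − -179.14 = 358.52°; wrapped into (−180°, 180°]: -1.48°.
Δφ = 5.98 − -32.46 = 38.44°.
a = sin²(Δφ/2) + cos φ₁ · cos φ₂ · sin²(Δλ/2) = 0.108510.
c = 2·atan2(√a, √(1−a)) = 0.67135 rad → d = 6371·c ≈ 4277.20 km.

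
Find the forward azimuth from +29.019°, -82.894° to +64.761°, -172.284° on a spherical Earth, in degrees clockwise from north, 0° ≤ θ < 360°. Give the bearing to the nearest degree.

332°

Δλ = -172.284 − -82.894 = -89.390°.
θ = atan2( sin Δλ · cos φ₂ , cos φ₁ · sin φ₂ − sin φ₁ · cos φ₂ · cos Δλ )
  = atan2(-0.42637, 0.78878) = -28.393° → normalised to [0°, 360°): 331.607°.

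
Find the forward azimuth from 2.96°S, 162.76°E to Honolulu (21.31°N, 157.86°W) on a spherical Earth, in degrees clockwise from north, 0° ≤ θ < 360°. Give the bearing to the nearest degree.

Δλ = -157.86 − 162.76 = -320.62°; wrapped into (−180°, 180°]: 39.38°.
θ = atan2( sin Δλ · cos φ₂ , cos φ₁ · sin φ₂ − sin φ₁ · cos φ₂ · cos Δλ )
  = atan2(0.59108, 0.40011) = 55.905° → normalised to [0°, 360°): 55.905°.

56°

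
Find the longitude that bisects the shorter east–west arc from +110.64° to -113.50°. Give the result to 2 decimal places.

Signed shortest Δλ from +110.64° to -113.50° is +135.86°.
Midpoint longitude = +110.64° + (+135.86°)/2 = +110.64° + 67.93° = +178.57°.
(The naïve average (+110.64 + -113.50)/2 = -1.43° is on the wrong side of the globe.)

+178.57°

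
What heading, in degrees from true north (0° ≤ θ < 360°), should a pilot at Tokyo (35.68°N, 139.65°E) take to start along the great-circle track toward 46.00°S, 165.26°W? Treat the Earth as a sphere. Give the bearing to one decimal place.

Δλ = -165.26 − 139.65 = -304.91°; wrapped into (−180°, 180°]: 55.09°.
θ = atan2( sin Δλ · cos φ₂ , cos φ₁ · sin φ₂ − sin φ₁ · cos φ₂ · cos Δλ )
  = atan2(0.56966, -0.81618) = 145.087° → normalised to [0°, 360°): 145.087°.

145.1°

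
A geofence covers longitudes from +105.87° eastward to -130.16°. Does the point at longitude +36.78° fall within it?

Band width going east from +105.87° to -130.16°: ((-130.16 − 105.87) mod 360) = 123.97°.
Offset of +36.78° east of the west edge: ((36.78 − 105.87) mod 360) = 290.91°.
290.91° > 123.97° ⇒ outside.

No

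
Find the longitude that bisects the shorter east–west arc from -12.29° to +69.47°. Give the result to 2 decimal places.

+28.59°

Signed shortest Δλ from -12.29° to +69.47° is +81.76°.
Midpoint longitude = -12.29° + (+81.76°)/2 = -12.29° + 40.88° = +28.59°.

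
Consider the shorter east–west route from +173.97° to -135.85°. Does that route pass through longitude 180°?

Yes

Naïve |-135.85 − 173.97| = 309.82° > 180°, so the shorter arc goes the other way round — across 180°.
Signed shortest Δλ = ((-135.85 − 173.97 + 180) mod 360) − 180 = 50.18°.
Going east by 50.18° from +173.97° passes through 180° before reaching -135.85°.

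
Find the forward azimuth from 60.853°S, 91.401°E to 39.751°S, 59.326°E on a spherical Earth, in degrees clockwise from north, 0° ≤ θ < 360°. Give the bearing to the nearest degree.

Δλ = 59.326 − 91.401 = -32.075°.
θ = atan2( sin Δλ · cos φ₂ , cos φ₁ · sin φ₂ − sin φ₁ · cos φ₂ · cos Δλ )
  = atan2(-0.40827, 0.25753) = -57.757° → normalised to [0°, 360°): 302.243°.

302°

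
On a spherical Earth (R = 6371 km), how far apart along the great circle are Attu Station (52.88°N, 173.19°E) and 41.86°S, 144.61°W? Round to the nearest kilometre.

Δλ = -144.61 − 173.19 = -317.80°; wrapped into (−180°, 180°]: 42.20°.
Δφ = -41.86 − 52.88 = -94.74°.
a = sin²(Δφ/2) + cos φ₁ · cos φ₂ · sin²(Δλ/2) = 0.599567.
c = 2·atan2(√a, √(1−a)) = 1.77127 rad → d = 6371·c ≈ 11284.76 km.

11285 km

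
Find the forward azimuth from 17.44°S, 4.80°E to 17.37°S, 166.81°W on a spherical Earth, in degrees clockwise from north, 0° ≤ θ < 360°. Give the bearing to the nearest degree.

194°

Δλ = -166.81 − 4.80 = -171.61°.
θ = atan2( sin Δλ · cos φ₂ , cos φ₁ · sin φ₂ − sin φ₁ · cos φ₂ · cos Δλ )
  = atan2(-0.13926, -0.56780) = -166.220° → normalised to [0°, 360°): 193.780°.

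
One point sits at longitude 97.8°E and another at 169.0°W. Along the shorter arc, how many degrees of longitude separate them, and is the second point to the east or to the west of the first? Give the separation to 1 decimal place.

Raw difference: -169.0 − 97.8 = -266.8°.
Normalise into (−180°, 180°]: -266.8° + 360° = 93.2°.
Positive ⇒ the second point lies to the east; separation 93.2°.

93.2° east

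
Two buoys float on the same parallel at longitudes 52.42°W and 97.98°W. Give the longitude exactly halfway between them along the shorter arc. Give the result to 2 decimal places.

Signed shortest Δλ from -52.42° to -97.98° is -45.56°.
Midpoint longitude = -52.42° + (-45.56°)/2 = -52.42° − 22.78° = -75.20°.

75.20°W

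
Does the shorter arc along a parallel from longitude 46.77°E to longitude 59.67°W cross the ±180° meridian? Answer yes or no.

Signed shortest Δλ = ((-59.67 − 46.77 + 180) mod 360) − 180 = -106.44°.
Going west by 106.44° from +46.77° reaches -59.67° without touching 180°.

No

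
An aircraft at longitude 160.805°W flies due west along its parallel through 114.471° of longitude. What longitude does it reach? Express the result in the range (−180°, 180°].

Start at -160.805°; shift −114.471° → -275.276°.
-275.276° lies outside (−180°, 180°]; add 360° → +84.724°.

84.724°E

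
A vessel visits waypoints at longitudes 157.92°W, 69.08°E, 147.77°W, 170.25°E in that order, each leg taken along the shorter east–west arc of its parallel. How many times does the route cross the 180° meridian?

Leg 1: -157.92° → +69.08°, shortest Δλ = -133.0° (west) — crosses 180°.
Leg 2: +69.08° → -147.77°, shortest Δλ = 143.15° (east) — crosses 180°.
Leg 3: -147.77° → +170.25°, shortest Δλ = -41.98° (west) — crosses 180°.
Total crossings: 3.

3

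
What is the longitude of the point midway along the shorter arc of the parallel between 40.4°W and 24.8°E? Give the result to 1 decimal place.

Signed shortest Δλ from -40.4° to +24.8° is +65.2°.
Midpoint longitude = -40.4° + (+65.2°)/2 = -40.4° + 32.6° = -7.8°.

7.8°W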